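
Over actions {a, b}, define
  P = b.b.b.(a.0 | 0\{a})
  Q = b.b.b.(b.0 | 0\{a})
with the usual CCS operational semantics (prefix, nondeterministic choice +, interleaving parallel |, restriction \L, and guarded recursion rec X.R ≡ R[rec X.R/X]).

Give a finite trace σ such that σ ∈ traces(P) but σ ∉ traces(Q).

bbba

P's transition system — 5 states:
  p0 = b.b.b.(a.0 | 0\{a}) | --b--▸ p1
  p1 = b.b.(a.0 | 0\{a}) | --b--▸ p2
  p2 = b.(a.0 | 0\{a}) | --b--▸ p3
  p3 = a.0 | 0\{a} | --a--▸ p4
  p4 = 0 | 0\{a} | stopped
Q's transition system — 5 states:
  q0 = b.b.b.(b.0 | 0\{a}) | --b--▸ q1
  q1 = b.b.(b.0 | 0\{a}) | --b--▸ q2
  q2 = b.(b.0 | 0\{a}) | --b--▸ q3
  q3 = b.0 | 0\{a} | --b--▸ q4
  q4 = 0 | 0\{a} | stopped
Trace ⟨bbba⟩ through P, begin at {p0}:
  after b @ step 1: {p1}
  after b @ step 2: {p2}
  after b @ step 3: {p3}
  after a @ step 4: {p4}
  ✓ P
Trace ⟨bbba⟩ through Q, begin at {q0}:
  after b @ step 1: {q1}
  after b @ step 2: {q2}
  after b @ step 3: {q3}
  after a @ step 4: ∅ (Q stuck)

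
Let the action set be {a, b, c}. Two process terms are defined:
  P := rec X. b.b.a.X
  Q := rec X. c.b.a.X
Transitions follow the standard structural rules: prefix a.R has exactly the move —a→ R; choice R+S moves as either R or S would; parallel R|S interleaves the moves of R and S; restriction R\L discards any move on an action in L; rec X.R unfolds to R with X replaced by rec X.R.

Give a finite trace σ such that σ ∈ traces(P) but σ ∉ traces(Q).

b

P's transition system — 3 states:
  s0 = rec X. b.b.a.X ⊢ ··b··> s1
  s1 = b.a.(rec X. b.b.a.X) ⊢ ··b··> s2
  s2 = a.(rec X. b.b.a.X) ⊢ ··a··> s0
Q's transition system — 3 states:
  t0 = rec X. c.b.a.X ⊢ ··c··> t1
  t1 = b.a.(rec X. c.b.a.X) ⊢ ··b··> t2
  t2 = a.(rec X. c.b.a.X) ⊢ ··a··> t0
Run σ = ⟨b⟩ on P: start {s0}
  after b @ step 1: {s1}
  — P admits the full trace.
Run σ = ⟨b⟩ on Q: start {t0}
  after b @ step 1: ∅ (Q stuck)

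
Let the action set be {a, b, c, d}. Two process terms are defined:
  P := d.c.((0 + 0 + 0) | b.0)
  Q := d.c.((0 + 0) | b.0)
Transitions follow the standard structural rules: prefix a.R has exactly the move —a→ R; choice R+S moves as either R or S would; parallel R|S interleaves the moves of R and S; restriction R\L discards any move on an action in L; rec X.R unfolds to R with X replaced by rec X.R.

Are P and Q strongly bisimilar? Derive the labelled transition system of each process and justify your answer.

P's transition system — 4 states:
  p0 = d.c.((0 + 0 + 0) | b.0) | ··d··> p1
  p1 = c.((0 + 0 + 0) | b.0) | ··c··> p2
  p2 = (0 + 0 + 0) | b.0 | ··b··> p3
  p3 = (0 + 0 + 0) | 0 | ·
Q's transition system — 4 states:
  q0 = d.c.((0 + 0) | b.0) | ··d··> q1
  q1 = c.((0 + 0) | b.0) | ··c··> q2
  q2 = (0 + 0) | b.0 | ··b··> q3
  q3 = (0 + 0) | 0 | ·
Coarsest stable partition (strong bisimilarity classes):
  B0 = {p0, q0}
  B1 = {p1, q1}
  B2 = {p2, q2}
  B3 = {p3, q3}
p0 ∈ B0, q0 ∈ B0 → same block

P ~ Q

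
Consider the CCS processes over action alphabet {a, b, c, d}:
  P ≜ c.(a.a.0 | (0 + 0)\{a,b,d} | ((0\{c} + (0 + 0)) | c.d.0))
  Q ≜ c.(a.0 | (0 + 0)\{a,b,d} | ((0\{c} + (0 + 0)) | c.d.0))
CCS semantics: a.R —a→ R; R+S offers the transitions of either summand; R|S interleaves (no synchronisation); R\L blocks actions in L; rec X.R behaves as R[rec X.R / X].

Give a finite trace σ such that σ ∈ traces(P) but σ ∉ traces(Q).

caa

LTS(P): 10 reachable states
  s0 = c.(a.a.0 | (0 + 0)\{a,b,d} | ((0\{c} + (0 + 0)) | c.d.0)) | -c-> s1
  s1 = a.a.0 | (0 + 0)\{a,b,d} | ((0\{c} + (0 + 0)) | c.d.0) | -a-> s2, -c-> s3
  s2 = a.0 | (0 + 0)\{a,b,d} | ((0\{c} + (0 + 0)) | c.d.0) | -a-> s4, -c-> s5
  s3 = a.a.0 | (0 + 0)\{a,b,d} | ((0\{c} + (0 + 0)) | d.0) | -a-> s5, -d-> s6
  s4 = 0 | (0 + 0)\{a,b,d} | ((0\{c} + (0 + 0)) | c.d.0) | -c-> s7
  s5 = a.0 | (0 + 0)\{a,b,d} | ((0\{c} + (0 + 0)) | d.0) | -a-> s7, -d-> s8
  s6 = a.a.0 | (0 + 0)\{a,b,d} | ((0\{c} + (0 + 0)) | 0) | -a-> s8
  s7 = 0 | (0 + 0)\{a,b,d} | ((0\{c} + (0 + 0)) | d.0) | -d-> s9
  s8 = a.0 | (0 + 0)\{a,b,d} | ((0\{c} + (0 + 0)) | 0) | -a-> s9
  s9 = 0 | (0 + 0)\{a,b,d} | ((0\{c} + (0 + 0)) | 0) | ·
LTS(Q): 7 reachable states
  t0 = c.(a.0 | (0 + 0)\{a,b,d} | ((0\{c} + (0 + 0)) | c.d.0)) | -c-> t1
  t1 = a.0 | (0 + 0)\{a,b,d} | ((0\{c} + (0 + 0)) | c.d.0) | -a-> t2, -c-> t3
  t2 = 0 | (0 + 0)\{a,b,d} | ((0\{c} + (0 + 0)) | c.d.0) | -c-> t4
  t3 = a.0 | (0 + 0)\{a,b,d} | ((0\{c} + (0 + 0)) | d.0) | -a-> t4, -d-> t5
  t4 = 0 | (0 + 0)\{a,b,d} | ((0\{c} + (0 + 0)) | d.0) | -d-> t6
  t5 = a.0 | (0 + 0)\{a,b,d} | ((0\{c} + (0 + 0)) | 0) | -a-> t6
  t6 = 0 | (0 + 0)\{a,b,d} | ((0\{c} + (0 + 0)) | 0) | ·
Trace ⟨caa⟩ through P, begin at {s0}:
  step 1 (c): {s1}
  step 2 (a): {s2}
  step 3 (a): {s4}
  P completes σ.
Trace ⟨caa⟩ through Q, begin at {t0}:
  step 1 (c): {t1}
  step 2 (a): {t2}
  step 3 (a): ∅  — Q cannot continue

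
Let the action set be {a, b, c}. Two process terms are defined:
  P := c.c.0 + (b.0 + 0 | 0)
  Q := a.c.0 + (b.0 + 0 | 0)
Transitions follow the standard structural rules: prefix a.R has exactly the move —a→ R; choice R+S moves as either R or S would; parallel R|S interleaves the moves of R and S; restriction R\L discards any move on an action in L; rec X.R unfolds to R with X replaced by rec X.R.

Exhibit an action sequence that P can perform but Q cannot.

LTS(P): 3 reachable states
  s0 = c.c.0 + (b.0 + 0 | 0) ⊢ —b→ s1, —c→ s2
  s1 = 0 ⊢ ·
  s2 = c.0 ⊢ —c→ s1
LTS(Q): 3 reachable states
  t0 = a.c.0 + (b.0 + 0 | 0) ⊢ —a→ t1, —b→ t2
  t1 = c.0 ⊢ —c→ t2
  t2 = 0 ⊢ ·
Trace ⟨c⟩ through P, begin at {s0}:
  step 1 (c): {s2}
  ✓ P
Trace ⟨c⟩ through Q, begin at {t0}:
  step 1 (c): ∅ (Q stuck)

c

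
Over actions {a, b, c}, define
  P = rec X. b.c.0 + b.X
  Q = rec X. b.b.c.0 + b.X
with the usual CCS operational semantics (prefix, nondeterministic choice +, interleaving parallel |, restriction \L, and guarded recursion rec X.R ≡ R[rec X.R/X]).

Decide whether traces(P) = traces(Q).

Reachable graph of P (3 states):
  m0 = rec X. b.c.0 + b.X :: ··b··> m0, ··b··> m1
  m1 = c.0 :: ··c··> m2
  m2 = 0 :: (no moves)
Reachable graph of Q (4 states):
  n0 = rec X. b.b.c.0 + b.X :: ··b··> n0, ··b··> n1
  n1 = b.c.0 :: ··b··> n2
  n2 = c.0 :: ··c··> n3
  n3 = 0 :: (no moves)
Executing bc from P (initial set {m0}):
  after b @ step 1: {m0, m1}
  after c @ step 2: {m2}
  P completes σ.
Executing bc from Q (initial set {n0}):
  after b @ step 1: {n0, n1}
  after c @ step 2: no successor for Q

traces(P) ≠ traces(Q) — witness ⟨bc⟩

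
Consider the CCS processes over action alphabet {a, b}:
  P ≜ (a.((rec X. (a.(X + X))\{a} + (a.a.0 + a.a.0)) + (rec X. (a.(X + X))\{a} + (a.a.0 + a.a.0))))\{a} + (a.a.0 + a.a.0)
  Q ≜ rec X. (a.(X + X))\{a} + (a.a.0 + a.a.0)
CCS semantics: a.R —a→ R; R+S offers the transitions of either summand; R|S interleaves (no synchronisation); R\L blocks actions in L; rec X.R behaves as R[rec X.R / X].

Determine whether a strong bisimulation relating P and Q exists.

YES

Reachable graph of P (3 states):
  s0 = (a.((rec X. (a.(X + X))\{a} + (a.a.0 + a.a.0)) + (rec X. (a.(X + X))\{a} + (a.a.0 + a.a.0))))\{a} + (a.a.0 + a.a.0) ⊢ —a→ s1
  s1 = a.0 ⊢ —a→ s2
  s2 = 0 ⊢ deadlocked
Reachable graph of Q (3 states):
  t0 = rec X. (a.(X + X))\{a} + (a.a.0 + a.a.0) ⊢ —a→ t1
  t1 = a.0 ⊢ —a→ t2
  t2 = 0 ⊢ deadlocked
Bisimilarity quotient blocks:
  B0 = {s0, t0}
  B1 = {s1, t1}
  B2 = {s2, t2}
s0 ∈ B0, t0 ∈ B0 → same block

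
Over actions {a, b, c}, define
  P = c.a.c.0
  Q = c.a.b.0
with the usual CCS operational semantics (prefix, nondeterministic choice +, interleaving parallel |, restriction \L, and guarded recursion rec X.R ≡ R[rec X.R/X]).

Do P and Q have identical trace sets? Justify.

Reachable graph of P (4 states):
  u0 = c.a.c.0 ⊢ -c-> u1
  u1 = a.c.0 ⊢ -a-> u2
  u2 = c.0 ⊢ -c-> u3
  u3 = 0 ⊢ ∅
Reachable graph of Q (4 states):
  v0 = c.a.b.0 ⊢ -c-> v1
  v1 = a.b.0 ⊢ -a-> v2
  v2 = b.0 ⊢ -b-> v3
  v3 = 0 ⊢ ∅
Run σ = ⟨cac⟩ on P: start {u0}
  [1] c ⇒ {u1}
  [2] a ⇒ {u2}
  [3] c ⇒ {u3}
  P completes σ.
Run σ = ⟨cac⟩ on Q: start {v0}
  [1] c ⇒ {v1}
  [2] a ⇒ {v2}
  [3] c ⇒ no successor for Q

trace-distinct — witness ⟨cac⟩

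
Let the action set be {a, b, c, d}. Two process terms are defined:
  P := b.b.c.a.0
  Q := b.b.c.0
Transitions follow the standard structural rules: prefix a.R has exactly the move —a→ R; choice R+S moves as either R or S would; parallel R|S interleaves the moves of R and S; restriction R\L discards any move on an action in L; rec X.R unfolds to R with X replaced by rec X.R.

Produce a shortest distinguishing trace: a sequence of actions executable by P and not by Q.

Reachable graph of P (5 states):
  m0 = b.b.c.a.0 has moves —b→ m1
  m1 = b.c.a.0 has moves —b→ m2
  m2 = c.a.0 has moves —c→ m3
  m3 = a.0 has moves —a→ m4
  m4 = 0 has moves ·
Reachable graph of Q (4 states):
  n0 = b.b.c.0 has moves —b→ n1
  n1 = b.c.0 has moves —b→ n2
  n2 = c.0 has moves —c→ n3
  n3 = 0 has moves ·
Trace ⟨bbca⟩ through P, begin at {m0}:
  [1] b ⇒ {m1}
  [2] b ⇒ {m2}
  [3] c ⇒ {m3}
  [4] a ⇒ {m4}
  — P admits the full trace.
Trace ⟨bbca⟩ through Q, begin at {n0}:
  [1] b ⇒ {n1}
  [2] b ⇒ {n2}
  [3] c ⇒ {n3}
  [4] a ⇒ ∅ (Q stuck)

bbca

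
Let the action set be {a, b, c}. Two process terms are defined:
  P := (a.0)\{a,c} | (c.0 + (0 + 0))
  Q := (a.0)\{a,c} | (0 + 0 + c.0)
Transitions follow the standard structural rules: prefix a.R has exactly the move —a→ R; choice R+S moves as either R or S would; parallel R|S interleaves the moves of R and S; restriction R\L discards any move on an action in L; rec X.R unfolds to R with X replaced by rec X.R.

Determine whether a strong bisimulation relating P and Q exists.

YES

Reachable graph of P (2 states):
  p0 = (a.0)\{a,c} | (c.0 + (0 + 0)) has moves —c→ p1
  p1 = (a.0)\{a,c} | 0 has moves stopped
Reachable graph of Q (2 states):
  q0 = (a.0)\{a,c} | (0 + 0 + c.0) has moves —c→ q1
  q1 = (a.0)\{a,c} | 0 has moves stopped
Bisimilarity quotient blocks:
  B0 = {p0, q0}
  B1 = {p1, q1}
p0 ∈ B0, q0 ∈ B0 → same block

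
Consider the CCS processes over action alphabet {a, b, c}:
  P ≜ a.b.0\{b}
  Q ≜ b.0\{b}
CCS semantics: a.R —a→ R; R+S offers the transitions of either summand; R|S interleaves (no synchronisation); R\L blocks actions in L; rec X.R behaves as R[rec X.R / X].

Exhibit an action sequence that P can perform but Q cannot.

a

P's transition system — 3 states:
  u0 = a.b.0\{b} | ··a··> u1
  u1 = b.0\{b} | ··b··> u2
  u2 = 0\{b} | (no moves)
Q's transition system — 2 states:
  v0 = b.0\{b} | ··b··> v1
  v1 = 0\{b} | (no moves)
Run σ = ⟨a⟩ on P: start {u0}
  step 1 (a): {u1}
  P completes σ.
Run σ = ⟨a⟩ on Q: start {v0}
  step 1 (a): ∅ (Q stuck)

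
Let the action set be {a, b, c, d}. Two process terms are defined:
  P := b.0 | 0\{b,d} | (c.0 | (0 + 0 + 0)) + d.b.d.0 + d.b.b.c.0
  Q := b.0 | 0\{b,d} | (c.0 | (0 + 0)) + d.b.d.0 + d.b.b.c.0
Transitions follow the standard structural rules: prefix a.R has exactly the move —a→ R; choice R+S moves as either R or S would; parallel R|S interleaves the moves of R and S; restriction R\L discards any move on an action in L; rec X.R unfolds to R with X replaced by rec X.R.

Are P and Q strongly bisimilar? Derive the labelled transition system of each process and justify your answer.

YES

LTS(P): 10 reachable states
  p0 = b.0 | 0\{b,d} | (c.0 | (0 + 0 + 0)) + d.b.d.0 + d.b.b.c.0 ⊢ ··b··> p1, ··c··> p2, ··d··> p3, ··d··> p4
  p1 = 0 | 0\{b,d} | (c.0 | (0 + 0 + 0)) ⊢ ··c··> p5
  p2 = b.0 | 0\{b,d} | (0 | (0 + 0 + 0)) ⊢ ··b··> p5
  p3 = b.b.c.0 ⊢ ··b··> p6
  p4 = b.d.0 ⊢ ··b··> p7
  p5 = 0 | 0\{b,d} | (0 | (0 + 0 + 0)) ⊢ ·
  p6 = b.c.0 ⊢ ··b··> p8
  p7 = d.0 ⊢ ··d··> p9
  p8 = c.0 ⊢ ··c··> p9
  p9 = 0 ⊢ ·
LTS(Q): 10 reachable states
  q0 = b.0 | 0\{b,d} | (c.0 | (0 + 0)) + d.b.d.0 + d.b.b.c.0 ⊢ ··b··> q1, ··c··> q2, ··d··> q3, ··d··> q4
  q1 = 0 | 0\{b,d} | (c.0 | (0 + 0)) ⊢ ··c··> q5
  q2 = b.0 | 0\{b,d} | (0 | (0 + 0)) ⊢ ··b··> q5
  q3 = b.b.c.0 ⊢ ··b··> q6
  q4 = b.d.0 ⊢ ··b··> q7
  q5 = 0 | 0\{b,d} | (0 | (0 + 0)) ⊢ ·
  q6 = b.c.0 ⊢ ··b··> q8
  q7 = d.0 ⊢ ··d··> q9
  q8 = c.0 ⊢ ··c··> q9
  q9 = 0 ⊢ ·
Coarsest stable partition (strong bisimilarity classes):
  B0 = {p0, q0}
  B1 = {p1, p8, q1, q8}
  B2 = {p5, p9, q5, q9}
  B3 = {p4, q4}
  B4 = {p7, q7}
  B5 = {p2, q2}
  B6 = {p3, q3}
  B7 = {p6, q6}
p0 ∈ B0, q0 ∈ B0 → same block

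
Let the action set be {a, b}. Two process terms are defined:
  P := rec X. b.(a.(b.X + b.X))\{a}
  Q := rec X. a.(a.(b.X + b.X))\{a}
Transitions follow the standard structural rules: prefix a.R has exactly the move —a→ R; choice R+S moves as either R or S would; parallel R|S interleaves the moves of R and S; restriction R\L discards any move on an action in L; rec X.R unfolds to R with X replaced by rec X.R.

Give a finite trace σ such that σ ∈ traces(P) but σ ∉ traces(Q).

b

Reachable graph of P (2 states):
  p0 = rec X. b.(a.(b.X + b.X))\{a} → =b=> p1
  p1 = (a.(b.(rec X. b.(a.(b.X + b.X))\{a}) + b.(rec X. b.(a.(b.X + b.X))\{a})))\{a} → deadlocked
Reachable graph of Q (2 states):
  q0 = rec X. a.(a.(b.X + b.X))\{a} → =a=> q1
  q1 = (a.(b.(rec X. a.(a.(b.X + b.X))\{a}) + b.(rec X. a.(a.(b.X + b.X))\{a})))\{a} → deadlocked
Executing b from P (initial set {p0}):
  [1] b ⇒ {p1}
  — P admits the full trace.
Executing b from Q (initial set {q0}):
  [1] b ⇒ ∅  — Q cannot continue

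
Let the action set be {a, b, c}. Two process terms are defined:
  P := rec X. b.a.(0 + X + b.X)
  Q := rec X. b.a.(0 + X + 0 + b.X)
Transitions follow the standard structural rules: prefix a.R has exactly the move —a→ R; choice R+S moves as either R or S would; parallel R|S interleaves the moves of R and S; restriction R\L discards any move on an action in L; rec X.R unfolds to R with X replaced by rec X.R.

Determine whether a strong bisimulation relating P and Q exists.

bisimilar

P's transition system — 3 states:
  s0 = rec X. b.a.(0 + X + b.X) has moves --b--▸ s1
  s1 = a.(0 + (rec X. b.a.(0 + X + b.X)) + b.(rec X. b.a.(0 + X + b.X))) has moves --a--▸ s2
  s2 = 0 + (rec X. b.a.(0 + X + b.X)) + b.(rec X. b.a.(0 + X + b.X)) has moves --b--▸ s0, --b--▸ s1
Q's transition system — 3 states:
  t0 = rec X. b.a.(0 + X + 0 + b.X) has moves --b--▸ t1
  t1 = a.(0 + (rec X. b.a.(0 + X + 0 + b.X)) + 0 + b.(rec X. b.a.(0 + X + 0 + b.X))) has moves --a--▸ t2
  t2 = 0 + (rec X. b.a.(0 + X + 0 + b.X)) + 0 + b.(rec X. b.a.(0 + X + 0 + b.X)) has moves --b--▸ t0, --b--▸ t1
Coarsest stable partition (strong bisimilarity classes):
  B0 = {s0, t0}
  B1 = {s1, t1}
  B2 = {s2, t2}
s0 ∈ B0, t0 ∈ B0 → same block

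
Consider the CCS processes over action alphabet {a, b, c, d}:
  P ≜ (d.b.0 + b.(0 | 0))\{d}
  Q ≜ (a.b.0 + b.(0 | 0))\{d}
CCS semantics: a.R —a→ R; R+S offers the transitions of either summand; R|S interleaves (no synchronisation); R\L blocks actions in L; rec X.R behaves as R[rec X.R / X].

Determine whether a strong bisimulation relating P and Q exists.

LTS(P): 2 reachable states
  p0 = (d.b.0 + b.(0 | 0))\{d} → —b→ p1
  p1 = (0 | 0)\{d} → (no moves)
LTS(Q): 4 reachable states
  q0 = (a.b.0 + b.(0 | 0))\{d} → —a→ q1, —b→ q2
  q1 = (b.0)\{d} → —b→ q3
  q2 = (0 | 0)\{d} → (no moves)
  q3 = 0\{d} → (no moves)
Coarsest stable partition (strong bisimilarity classes):
  B0 = {p0, q1}
  B1 = {p1, q2, q3}
  B2 = {q0}
p0 ∈ B0, q0 ∈ B2 → different blocks

P ≁ Q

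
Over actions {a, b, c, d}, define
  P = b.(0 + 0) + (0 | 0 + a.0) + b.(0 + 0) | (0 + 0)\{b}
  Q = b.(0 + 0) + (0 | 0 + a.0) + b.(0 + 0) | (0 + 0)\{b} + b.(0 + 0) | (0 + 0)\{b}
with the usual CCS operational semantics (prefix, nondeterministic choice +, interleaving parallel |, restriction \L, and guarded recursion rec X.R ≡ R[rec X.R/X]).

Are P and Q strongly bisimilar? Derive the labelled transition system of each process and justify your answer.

P's transition system — 4 states:
  p0 = b.(0 + 0) + (0 | 0 + a.0) + b.(0 + 0) | (0 + 0)\{b} ⊢ -a-> p1, -b-> p2, -b-> p3
  p1 = 0 ⊢ deadlocked
  p2 = (0 + 0) | (0 + 0)\{b} ⊢ deadlocked
  p3 = 0 + 0 ⊢ deadlocked
Q's transition system — 4 states:
  q0 = b.(0 + 0) + (0 | 0 + a.0) + b.(0 + 0) | (0 + 0)\{b} + b.(0 + 0) | (0 + 0)\{b} ⊢ -a-> q1, -b-> q2, -b-> q3
  q1 = 0 ⊢ deadlocked
  q2 = (0 + 0) | (0 + 0)\{b} ⊢ deadlocked
  q3 = 0 + 0 ⊢ deadlocked
Partition-refinement fixed point:
  B0 = {p0, q0}
  B1 = {p1, p2, p3, q1, q2, q3}
p0 ∈ B0, q0 ∈ B0 → same block

bisimilar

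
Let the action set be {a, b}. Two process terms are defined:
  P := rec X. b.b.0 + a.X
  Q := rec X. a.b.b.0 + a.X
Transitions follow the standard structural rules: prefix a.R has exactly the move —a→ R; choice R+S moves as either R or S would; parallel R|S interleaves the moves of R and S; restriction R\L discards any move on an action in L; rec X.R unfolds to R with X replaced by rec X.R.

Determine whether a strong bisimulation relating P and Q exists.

LTS(P): 3 reachable states
  u0 = rec X. b.b.0 + a.X :: --a--▸ u0, --b--▸ u1
  u1 = b.0 :: --b--▸ u2
  u2 = 0 :: deadlocked
LTS(Q): 4 reachable states
  v0 = rec X. a.b.b.0 + a.X :: --a--▸ v0, --a--▸ v1
  v1 = b.b.0 :: --b--▸ v2
  v2 = b.0 :: --b--▸ v3
  v3 = 0 :: deadlocked
Bisimilarity quotient blocks:
  B0 = {u0}
  B1 = {u1, v2}
  B2 = {u2, v3}
  B3 = {v0}
  B4 = {v1}
u0 ∈ B0, v0 ∈ B3 → different blocks

not bisimilar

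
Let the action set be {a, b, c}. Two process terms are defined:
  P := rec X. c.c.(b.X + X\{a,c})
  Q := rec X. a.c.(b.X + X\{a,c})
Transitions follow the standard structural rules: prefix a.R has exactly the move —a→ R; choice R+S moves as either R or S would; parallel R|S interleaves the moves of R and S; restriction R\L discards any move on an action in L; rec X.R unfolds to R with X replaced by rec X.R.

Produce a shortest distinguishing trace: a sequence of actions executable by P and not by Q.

c

P's transition system — 3 states:
  u0 = rec X. c.c.(b.X + X\{a,c}) → =c=> u1
  u1 = c.(b.(rec X. c.c.(b.X + X\{a,c})) + (rec X. c.c.(b.X + X\{a,c}))\{a,c}) → =c=> u2
  u2 = b.(rec X. c.c.(b.X + X\{a,c})) + (rec X. c.c.(b.X + X\{a,c}))\{a,c} → =b=> u0
Q's transition system — 3 states:
  v0 = rec X. a.c.(b.X + X\{a,c}) → =a=> v1
  v1 = c.(b.(rec X. a.c.(b.X + X\{a,c})) + (rec X. a.c.(b.X + X\{a,c}))\{a,c}) → =c=> v2
  v2 = b.(rec X. a.c.(b.X + X\{a,c})) + (rec X. a.c.(b.X + X\{a,c}))\{a,c} → =b=> v0
Run σ = ⟨c⟩ on P: start {u0}
  after c @ step 1: {u1}
  P completes σ.
Run σ = ⟨c⟩ on Q: start {v0}
  after c @ step 1: no successor for Q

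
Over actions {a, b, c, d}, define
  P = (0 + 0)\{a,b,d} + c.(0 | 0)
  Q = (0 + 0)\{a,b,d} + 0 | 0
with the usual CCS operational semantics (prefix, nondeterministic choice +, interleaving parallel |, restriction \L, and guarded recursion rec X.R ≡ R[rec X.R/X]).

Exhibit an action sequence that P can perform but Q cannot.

LTS(P): 2 reachable states
  m0 = (0 + 0)\{a,b,d} + c.(0 | 0) :: =c=> m1
  m1 = 0 | 0 :: deadlocked
LTS(Q): 1 reachable states
  n0 = (0 + 0)\{a,b,d} + 0 | 0 :: deadlocked
Run σ = ⟨c⟩ on P: start {m0}
  [1] c ⇒ {m1}
  — P admits the full trace.
Run σ = ⟨c⟩ on Q: start {n0}
  [1] c ⇒ no successor for Q

c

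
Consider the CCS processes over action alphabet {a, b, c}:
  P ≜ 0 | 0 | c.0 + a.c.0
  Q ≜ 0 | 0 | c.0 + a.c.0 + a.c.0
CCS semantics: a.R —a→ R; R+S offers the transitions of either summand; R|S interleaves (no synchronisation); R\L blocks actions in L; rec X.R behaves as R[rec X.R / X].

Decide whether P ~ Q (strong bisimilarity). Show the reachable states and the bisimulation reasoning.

YES

LTS(P): 4 reachable states
  m0 = 0 | 0 | c.0 + a.c.0 ⊢ ··a··> m1, ··c··> m2
  m1 = c.0 ⊢ ··c··> m3
  m2 = 0 | 0 | 0 ⊢ ∅
  m3 = 0 ⊢ ∅
LTS(Q): 4 reachable states
  n0 = 0 | 0 | c.0 + a.c.0 + a.c.0 ⊢ ··a··> n1, ··c··> n2
  n1 = c.0 ⊢ ··c··> n3
  n2 = 0 | 0 | 0 ⊢ ∅
  n3 = 0 ⊢ ∅
Bisimilarity quotient blocks:
  B0 = {m0, n0}
  B1 = {m2, m3, n2, n3}
  B2 = {m1, n1}
m0 ∈ B0, n0 ∈ B0 → same block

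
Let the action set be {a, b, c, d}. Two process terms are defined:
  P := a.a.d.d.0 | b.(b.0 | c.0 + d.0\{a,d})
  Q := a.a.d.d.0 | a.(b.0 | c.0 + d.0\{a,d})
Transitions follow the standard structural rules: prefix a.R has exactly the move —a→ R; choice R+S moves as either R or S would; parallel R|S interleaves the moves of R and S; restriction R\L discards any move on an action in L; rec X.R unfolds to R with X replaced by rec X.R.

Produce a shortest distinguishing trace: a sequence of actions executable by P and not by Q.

b

P's transition system — 30 states:
  p0 = a.a.d.d.0 | b.(b.0 | c.0 + d.0\{a,d}) | =a=> p1, =b=> p2
  p1 = a.d.d.0 | b.(b.0 | c.0 + d.0\{a,d}) | =a=> p3, =b=> p4
  p2 = a.a.d.d.0 | (b.0 | c.0 + d.0\{a,d}) | =a=> p4, =b=> p5, =c=> p6, =d=> p7
  p3 = d.d.0 | b.(b.0 | c.0 + d.0\{a,d}) | =b=> p8, =d=> p9
  p4 = a.d.d.0 | (b.0 | c.0 + d.0\{a,d}) | =a=> p8, =b=> p10, =c=> p11, =d=> p12
  p5 = a.a.d.d.0 | (0 | c.0) | =a=> p10, =c=> p13
  p6 = a.a.d.d.0 | (b.0 | 0) | =a=> p11, =b=> p13
  p7 = a.a.d.d.0 | 0\{a,d} | =a=> p12
  p8 = d.d.0 | (b.0 | c.0 + d.0\{a,d}) | =b=> p14, =c=> p15, =d=> p16, =d=> p17
  p9 = d.0 | b.(b.0 | c.0 + d.0\{a,d}) | =b=> p16, =d=> p18
  p10 = a.d.d.0 | (0 | c.0) | =a=> p14, =c=> p19
  p11 = a.d.d.0 | (b.0 | 0) | =a=> p15, =b=> p19
  p12 = a.d.d.0 | 0\{a,d} | =a=> p17
  p13 = a.a.d.d.0 | (0 | 0) | =a=> p19
  p14 = d.d.0 | (0 | c.0) | =c=> p20, =d=> p21
  p15 = d.d.0 | (b.0 | 0) | =b=> p20, =d=> p22
  p16 = d.0 | (b.0 | c.0 + d.0\{a,d}) | =b=> p21, =c=> p22, =d=> p23, =d=> p24
  p17 = d.d.0 | 0\{a,d} | =d=> p24
  p18 = 0 | b.(b.0 | c.0 + d.0\{a,d}) | =b=> p23
  p19 = a.d.d.0 | (0 | 0) | =a=> p20
  p20 = d.d.0 | (0 | 0) | =d=> p25
  p21 = d.0 | (0 | c.0) | =c=> p25, =d=> p26
  p22 = d.0 | (b.0 | 0) | =b=> p25, =d=> p27
  p23 = 0 | (b.0 | c.0 + d.0\{a,d}) | =b=> p26, =c=> p27, =d=> p28
  p24 = d.0 | 0\{a,d} | =d=> p28
  p25 = d.0 | (0 | 0) | =d=> p29
  p26 = 0 | (0 | c.0) | =c=> p29
  p27 = 0 | (b.0 | 0) | =b=> p29
  p28 = 0 | 0\{a,d} | ·
  p29 = 0 | (0 | 0) | ·
Q's transition system — 30 states:
  q0 = a.a.d.d.0 | a.(b.0 | c.0 + d.0\{a,d}) | =a=> q1, =a=> q2
  q1 = a.a.d.d.0 | (b.0 | c.0 + d.0\{a,d}) | =a=> q3, =b=> q4, =c=> q5, =d=> q6
  q2 = a.d.d.0 | a.(b.0 | c.0 + d.0\{a,d}) | =a=> q3, =a=> q7
  q3 = a.d.d.0 | (b.0 | c.0 + d.0\{a,d}) | =a=> q8, =b=> q9, =c=> q10, =d=> q11
  q4 = a.a.d.d.0 | (0 | c.0) | =a=> q9, =c=> q12
  q5 = a.a.d.d.0 | (b.0 | 0) | =a=> q10, =b=> q12
  q6 = a.a.d.d.0 | 0\{a,d} | =a=> q11
  q7 = d.d.0 | a.(b.0 | c.0 + d.0\{a,d}) | =a=> q8, =d=> q13
  q8 = d.d.0 | (b.0 | c.0 + d.0\{a,d}) | =b=> q14, =c=> q15, =d=> q16, =d=> q17
  q9 = a.d.d.0 | (0 | c.0) | =a=> q14, =c=> q18
  q10 = a.d.d.0 | (b.0 | 0) | =a=> q15, =b=> q18
  q11 = a.d.d.0 | 0\{a,d} | =a=> q17
  q12 = a.a.d.d.0 | (0 | 0) | =a=> q18
  q13 = d.0 | a.(b.0 | c.0 + d.0\{a,d}) | =a=> q16, =d=> q19
  q14 = d.d.0 | (0 | c.0) | =c=> q20, =d=> q21
  q15 = d.d.0 | (b.0 | 0) | =b=> q20, =d=> q22
  q16 = d.0 | (b.0 | c.0 + d.0\{a,d}) | =b=> q21, =c=> q22, =d=> q23, =d=> q24
  q17 = d.d.0 | 0\{a,d} | =d=> q24
  q18 = a.d.d.0 | (0 | 0) | =a=> q20
  q19 = 0 | a.(b.0 | c.0 + d.0\{a,d}) | =a=> q23
  q20 = d.d.0 | (0 | 0) | =d=> q25
  q21 = d.0 | (0 | c.0) | =c=> q25, =d=> q26
  q22 = d.0 | (b.0 | 0) | =b=> q25, =d=> q27
  q23 = 0 | (b.0 | c.0 + d.0\{a,d}) | =b=> q26, =c=> q27, =d=> q28
  q24 = d.0 | 0\{a,d} | =d=> q28
  q25 = d.0 | (0 | 0) | =d=> q29
  q26 = 0 | (0 | c.0) | =c=> q29
  q27 = 0 | (b.0 | 0) | =b=> q29
  q28 = 0 | 0\{a,d} | ·
  q29 = 0 | (0 | 0) | ·
Run σ = ⟨b⟩ on P: start {p0}
  [1] b ⇒ {p2}
  — P admits the full trace.
Run σ = ⟨b⟩ on Q: start {q0}
  [1] b ⇒ ∅  — Q cannot continue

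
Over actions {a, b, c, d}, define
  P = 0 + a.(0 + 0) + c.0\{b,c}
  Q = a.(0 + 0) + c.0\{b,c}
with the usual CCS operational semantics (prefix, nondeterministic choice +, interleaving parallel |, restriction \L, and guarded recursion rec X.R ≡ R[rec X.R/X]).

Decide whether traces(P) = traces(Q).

LTS(P): 3 reachable states
  s0 = 0 + a.(0 + 0) + c.0\{b,c} has moves -a-> s1, -c-> s2
  s1 = 0 + 0 has moves ∅
  s2 = 0\{b,c} has moves ∅
LTS(Q): 3 reachable states
  t0 = a.(0 + 0) + c.0\{b,c} has moves -a-> t1, -c-> t2
  t1 = 0 + 0 has moves ∅
  t2 = 0\{b,c} has moves ∅
Coarsest stable partition (strong bisimilarity classes):
  B0 = {s0, t0}
  B1 = {s1, s2, t1, t2}
s0 ∈ B0, t0 ∈ B0 → same block
Bisimilar ⇒ trace-equivalent.

trace-equivalent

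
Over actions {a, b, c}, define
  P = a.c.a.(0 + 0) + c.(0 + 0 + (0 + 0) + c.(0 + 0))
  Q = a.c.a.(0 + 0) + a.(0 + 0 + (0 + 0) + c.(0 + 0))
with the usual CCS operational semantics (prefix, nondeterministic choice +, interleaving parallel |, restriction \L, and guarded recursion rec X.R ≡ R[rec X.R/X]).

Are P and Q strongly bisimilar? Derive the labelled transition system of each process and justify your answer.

NO

LTS(P): 5 reachable states
  u0 = a.c.a.(0 + 0) + c.(0 + 0 + (0 + 0) + c.(0 + 0)) ⊢ =a=> u1, =c=> u2
  u1 = c.a.(0 + 0) ⊢ =c=> u3
  u2 = 0 + 0 + (0 + 0) + c.(0 + 0) ⊢ =c=> u4
  u3 = a.(0 + 0) ⊢ =a=> u4
  u4 = 0 + 0 ⊢ ·
LTS(Q): 5 reachable states
  v0 = a.c.a.(0 + 0) + a.(0 + 0 + (0 + 0) + c.(0 + 0)) ⊢ =a=> v1, =a=> v2
  v1 = 0 + 0 + (0 + 0) + c.(0 + 0) ⊢ =c=> v3
  v2 = c.a.(0 + 0) ⊢ =c=> v4
  v3 = 0 + 0 ⊢ ·
  v4 = a.(0 + 0) ⊢ =a=> v3
Partition-refinement fixed point:
  B0 = {u0}
  B1 = {u2, v1}
  B2 = {u4, v3}
  B3 = {u1, v2}
  B4 = {u3, v4}
  B5 = {v0}
u0 ∈ B0, v0 ∈ B5 → different blocks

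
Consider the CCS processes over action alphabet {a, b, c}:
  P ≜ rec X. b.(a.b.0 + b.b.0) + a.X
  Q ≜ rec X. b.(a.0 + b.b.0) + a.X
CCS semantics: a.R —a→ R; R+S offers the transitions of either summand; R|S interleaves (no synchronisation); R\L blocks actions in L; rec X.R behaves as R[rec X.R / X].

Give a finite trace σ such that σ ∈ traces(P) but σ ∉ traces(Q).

LTS(P): 4 reachable states
  s0 = rec X. b.(a.b.0 + b.b.0) + a.X | ··a··> s0, ··b··> s1
  s1 = a.b.0 + b.b.0 | ··a··> s2, ··b··> s2
  s2 = b.0 | ··b··> s3
  s3 = 0 | ·
LTS(Q): 4 reachable states
  t0 = rec X. b.(a.0 + b.b.0) + a.X | ··a··> t0, ··b··> t1
  t1 = a.0 + b.b.0 | ··a··> t2, ··b··> t3
  t2 = 0 | ·
  t3 = b.0 | ··b··> t2
Executing bab from P (initial set {s0}):
  [1] b ⇒ {s1}
  [2] a ⇒ {s2}
  [3] b ⇒ {s3}
  ✓ P
Executing bab from Q (initial set {t0}):
  [1] b ⇒ {t1}
  [2] a ⇒ {t2}
  [3] b ⇒ ∅  — Q cannot continue

bab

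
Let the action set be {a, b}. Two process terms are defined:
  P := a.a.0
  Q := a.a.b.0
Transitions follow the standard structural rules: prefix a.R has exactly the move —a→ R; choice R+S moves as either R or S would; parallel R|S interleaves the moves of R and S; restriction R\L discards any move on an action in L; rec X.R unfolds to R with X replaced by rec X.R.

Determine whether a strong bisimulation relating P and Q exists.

P's transition system — 3 states:
  m0 = a.a.0 | —a→ m1
  m1 = a.0 | —a→ m2
  m2 = 0 | ∅
Q's transition system — 4 states:
  n0 = a.a.b.0 | —a→ n1
  n1 = a.b.0 | —a→ n2
  n2 = b.0 | —b→ n3
  n3 = 0 | ∅
Partition-refinement fixed point:
  B0 = {m0}
  B1 = {m1}
  B2 = {m2, n3}
  B3 = {n0}
  B4 = {n1}
  B5 = {n2}
m0 ∈ B0, n0 ∈ B3 → different blocks

P ≁ Q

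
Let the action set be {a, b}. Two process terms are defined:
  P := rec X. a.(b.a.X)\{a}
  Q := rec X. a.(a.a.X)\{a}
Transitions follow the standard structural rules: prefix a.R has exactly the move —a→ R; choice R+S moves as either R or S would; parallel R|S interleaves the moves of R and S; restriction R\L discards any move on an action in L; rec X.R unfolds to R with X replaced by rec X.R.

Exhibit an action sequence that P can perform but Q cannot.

ab

LTS(P): 3 reachable states
  p0 = rec X. a.(b.a.X)\{a} | —a→ p1
  p1 = (b.a.(rec X. a.(b.a.X)\{a}))\{a} | —b→ p2
  p2 = (a.(rec X. a.(b.a.X)\{a}))\{a} | stopped
LTS(Q): 2 reachable states
  q0 = rec X. a.(a.a.X)\{a} | —a→ q1
  q1 = (a.a.(rec X. a.(a.a.X)\{a}))\{a} | stopped
Executing ab from P (initial set {p0}):
  step 1 (a): {p1}
  step 2 (b): {p2}
  — P admits the full trace.
Executing ab from Q (initial set {q0}):
  step 1 (a): {q1}
  step 2 (b): no successor for Q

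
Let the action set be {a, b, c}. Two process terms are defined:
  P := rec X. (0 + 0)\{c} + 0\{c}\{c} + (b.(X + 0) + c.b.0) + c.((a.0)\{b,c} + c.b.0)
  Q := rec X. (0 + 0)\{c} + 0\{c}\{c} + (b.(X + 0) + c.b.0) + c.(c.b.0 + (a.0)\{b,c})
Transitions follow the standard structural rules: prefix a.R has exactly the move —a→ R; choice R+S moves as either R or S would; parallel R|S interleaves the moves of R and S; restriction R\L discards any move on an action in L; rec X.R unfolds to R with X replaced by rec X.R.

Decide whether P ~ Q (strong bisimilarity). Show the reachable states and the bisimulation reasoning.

P ~ Q

LTS(P): 6 reachable states
  u0 = rec X. (0 + 0)\{c} + 0\{c}\{c} + (b.(X + 0) + c.b.0) + c.((a.0)\{b,c} + c.b.0) ⊢ =b=> u1, =c=> u2, =c=> u3
  u1 = (rec X. (0 + 0)\{c} + 0\{c}\{c} + (b.(X + 0) + c.b.0) + c.((a.0)\{b,c} + c.b.0)) + 0 ⊢ =b=> u1, =c=> u2, =c=> u3
  u2 = (a.0)\{b,c} + c.b.0 ⊢ =a=> u4, =c=> u3
  u3 = b.0 ⊢ =b=> u5
  u4 = 0\{b,c} ⊢ ·
  u5 = 0 ⊢ ·
LTS(Q): 6 reachable states
  v0 = rec X. (0 + 0)\{c} + 0\{c}\{c} + (b.(X + 0) + c.b.0) + c.(c.b.0 + (a.0)\{b,c}) ⊢ =b=> v1, =c=> v2, =c=> v3
  v1 = (rec X. (0 + 0)\{c} + 0\{c}\{c} + (b.(X + 0) + c.b.0) + c.(c.b.0 + (a.0)\{b,c})) + 0 ⊢ =b=> v1, =c=> v2, =c=> v3
  v2 = b.0 ⊢ =b=> v4
  v3 = c.b.0 + (a.0)\{b,c} ⊢ =a=> v5, =c=> v2
  v4 = 0 ⊢ ·
  v5 = 0\{b,c} ⊢ ·
Partition-refinement fixed point:
  B0 = {u0, u1, v0, v1}
  B1 = {u2, v3}
  B2 = {u4, u5, v4, v5}
  B3 = {u3, v2}
u0 ∈ B0, v0 ∈ B0 → same block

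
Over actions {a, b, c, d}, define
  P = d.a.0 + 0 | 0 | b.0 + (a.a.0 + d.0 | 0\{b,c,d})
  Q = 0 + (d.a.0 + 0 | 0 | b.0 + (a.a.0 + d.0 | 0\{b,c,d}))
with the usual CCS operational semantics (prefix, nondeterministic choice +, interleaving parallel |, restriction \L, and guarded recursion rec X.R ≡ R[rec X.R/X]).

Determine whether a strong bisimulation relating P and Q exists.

P's transition system — 5 states:
  u0 = d.a.0 + 0 | 0 | b.0 + (a.a.0 + d.0 | 0\{b,c,d}) ⊢ --a--▸ u1, --b--▸ u2, --d--▸ u1, --d--▸ u3
  u1 = a.0 ⊢ --a--▸ u4
  u2 = 0 | 0 | 0 ⊢ deadlocked
  u3 = 0 | 0\{b,c,d} ⊢ deadlocked
  u4 = 0 ⊢ deadlocked
Q's transition system — 5 states:
  v0 = 0 + (d.a.0 + 0 | 0 | b.0 + (a.a.0 + d.0 | 0\{b,c,d})) ⊢ --a--▸ v1, --b--▸ v2, --d--▸ v1, --d--▸ v3
  v1 = a.0 ⊢ --a--▸ v4
  v2 = 0 | 0 | 0 ⊢ deadlocked
  v3 = 0 | 0\{b,c,d} ⊢ deadlocked
  v4 = 0 ⊢ deadlocked
Bisimilarity quotient blocks:
  B0 = {u0, v0}
  B1 = {u2, u3, u4, v2, v3, v4}
  B2 = {u1, v1}
u0 ∈ B0, v0 ∈ B0 → same block

P ~ Q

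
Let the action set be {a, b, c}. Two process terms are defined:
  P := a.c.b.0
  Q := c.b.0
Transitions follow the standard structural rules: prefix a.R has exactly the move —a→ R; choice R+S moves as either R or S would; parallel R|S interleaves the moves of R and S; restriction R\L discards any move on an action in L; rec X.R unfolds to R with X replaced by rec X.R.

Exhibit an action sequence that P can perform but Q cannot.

Reachable graph of P (4 states):
  u0 = a.c.b.0 has moves =a=> u1
  u1 = c.b.0 has moves =c=> u2
  u2 = b.0 has moves =b=> u3
  u3 = 0 has moves (no moves)
Reachable graph of Q (3 states):
  v0 = c.b.0 has moves =c=> v1
  v1 = b.0 has moves =b=> v2
  v2 = 0 has moves (no moves)
Run σ = ⟨a⟩ on P: start {u0}
  step 1 (a): {u1}
  P completes σ.
Run σ = ⟨a⟩ on Q: start {v0}
  step 1 (a): ∅ (Q stuck)

a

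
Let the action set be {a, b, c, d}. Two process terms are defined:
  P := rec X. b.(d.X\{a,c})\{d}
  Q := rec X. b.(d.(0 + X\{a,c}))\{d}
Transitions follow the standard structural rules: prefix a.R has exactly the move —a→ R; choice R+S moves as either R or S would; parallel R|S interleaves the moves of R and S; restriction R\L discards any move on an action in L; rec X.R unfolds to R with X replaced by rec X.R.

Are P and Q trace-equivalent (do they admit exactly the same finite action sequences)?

LTS(P): 2 reachable states
  u0 = rec X. b.(d.X\{a,c})\{d} has moves =b=> u1
  u1 = (d.(rec X. b.(d.X\{a,c})\{d})\{a,c})\{d} has moves deadlocked
LTS(Q): 2 reachable states
  v0 = rec X. b.(d.(0 + X\{a,c}))\{d} has moves =b=> v1
  v1 = (d.(0 + (rec X. b.(d.(0 + X\{a,c}))\{d})\{a,c}))\{d} has moves deadlocked
Bisimilarity quotient blocks:
  B0 = {u0, v0}
  B1 = {u1, v1}
u0 ∈ B0, v0 ∈ B0 → same block
Bisimilar ⇒ trace-equivalent.

YES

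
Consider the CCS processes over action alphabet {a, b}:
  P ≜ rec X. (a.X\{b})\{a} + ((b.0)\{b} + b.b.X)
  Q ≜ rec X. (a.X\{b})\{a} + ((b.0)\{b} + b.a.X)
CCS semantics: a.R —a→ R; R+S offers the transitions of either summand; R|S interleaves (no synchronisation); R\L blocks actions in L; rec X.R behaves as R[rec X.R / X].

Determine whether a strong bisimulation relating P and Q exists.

NO

Reachable graph of P (2 states):
  u0 = rec X. (a.X\{b})\{a} + ((b.0)\{b} + b.b.X) | --b--▸ u1
  u1 = b.(rec X. (a.X\{b})\{a} + ((b.0)\{b} + b.b.X)) | --b--▸ u0
Reachable graph of Q (2 states):
  v0 = rec X. (a.X\{b})\{a} + ((b.0)\{b} + b.a.X) | --b--▸ v1
  v1 = a.(rec X. (a.X\{b})\{a} + ((b.0)\{b} + b.a.X)) | --a--▸ v0
Bisimilarity quotient blocks:
  B0 = {u0, u1}
  B1 = {v0}
  B2 = {v1}
u0 ∈ B0, v0 ∈ B1 → different blocks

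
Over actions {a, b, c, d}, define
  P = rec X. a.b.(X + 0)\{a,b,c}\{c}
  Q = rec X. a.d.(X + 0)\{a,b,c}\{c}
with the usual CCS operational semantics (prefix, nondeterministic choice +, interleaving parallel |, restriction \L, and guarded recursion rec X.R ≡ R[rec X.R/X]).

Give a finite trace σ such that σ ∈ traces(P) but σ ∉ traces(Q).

Reachable graph of P (3 states):
  u0 = rec X. a.b.(X + 0)\{a,b,c}\{c} has moves ··a··> u1
  u1 = b.((rec X. a.b.(X + 0)\{a,b,c}\{c}) + 0)\{a,b,c}\{c} has moves ··b··> u2
  u2 = ((rec X. a.b.(X + 0)\{a,b,c}\{c}) + 0)\{a,b,c}\{c} has moves ·
Reachable graph of Q (3 states):
  v0 = rec X. a.d.(X + 0)\{a,b,c}\{c} has moves ··a··> v1
  v1 = d.((rec X. a.d.(X + 0)\{a,b,c}\{c}) + 0)\{a,b,c}\{c} has moves ··d··> v2
  v2 = ((rec X. a.d.(X + 0)\{a,b,c}\{c}) + 0)\{a,b,c}\{c} has moves ·
Run σ = ⟨ab⟩ on P: start {u0}
  [1] a ⇒ {u1}
  [2] b ⇒ {u2}
  — P admits the full trace.
Run σ = ⟨ab⟩ on Q: start {v0}
  [1] a ⇒ {v1}
  [2] b ⇒ ∅ (Q stuck)

ab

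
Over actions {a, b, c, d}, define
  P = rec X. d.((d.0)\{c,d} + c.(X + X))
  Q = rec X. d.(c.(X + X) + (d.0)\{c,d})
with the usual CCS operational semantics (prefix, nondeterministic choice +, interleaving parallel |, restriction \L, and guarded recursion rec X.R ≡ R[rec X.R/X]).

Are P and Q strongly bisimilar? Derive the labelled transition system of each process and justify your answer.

Reachable graph of P (3 states):
  s0 = rec X. d.((d.0)\{c,d} + c.(X + X)) ⊢ --d--▸ s1
  s1 = (d.0)\{c,d} + c.((rec X. d.((d.0)\{c,d} + c.(X + X))) + (rec X. d.((d.0)\{c,d} + c.(X + X)))) ⊢ --c--▸ s2
  s2 = (rec X. d.((d.0)\{c,d} + c.(X + X))) + (rec X. d.((d.0)\{c,d} + c.(X + X))) ⊢ --d--▸ s1
Reachable graph of Q (3 states):
  t0 = rec X. d.(c.(X + X) + (d.0)\{c,d}) ⊢ --d--▸ t1
  t1 = c.((rec X. d.(c.(X + X) + (d.0)\{c,d})) + (rec X. d.(c.(X + X) + (d.0)\{c,d}))) + (d.0)\{c,d} ⊢ --c--▸ t2
  t2 = (rec X. d.(c.(X + X) + (d.0)\{c,d})) + (rec X. d.(c.(X + X) + (d.0)\{c,d})) ⊢ --d--▸ t1
Bisimilarity quotient blocks:
  B0 = {s0, s2, t0, t2}
  B1 = {s1, t1}
s0 ∈ B0, t0 ∈ B0 → same block

YES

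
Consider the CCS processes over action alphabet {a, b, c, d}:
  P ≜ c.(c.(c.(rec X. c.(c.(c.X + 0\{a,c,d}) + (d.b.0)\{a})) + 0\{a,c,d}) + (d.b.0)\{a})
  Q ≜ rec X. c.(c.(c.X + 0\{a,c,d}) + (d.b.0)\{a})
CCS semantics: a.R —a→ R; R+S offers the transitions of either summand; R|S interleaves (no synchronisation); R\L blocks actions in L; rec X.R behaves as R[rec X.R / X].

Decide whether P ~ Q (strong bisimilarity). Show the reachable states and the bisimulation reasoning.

YES

P's transition system — 6 states:
  p0 = c.(c.(c.(rec X. c.(c.(c.X + 0\{a,c,d}) + (d.b.0)\{a})) + 0\{a,c,d}) + (d.b.0)\{a}) :: =c=> p1
  p1 = c.(c.(rec X. c.(c.(c.X + 0\{a,c,d}) + (d.b.0)\{a})) + 0\{a,c,d}) + (d.b.0)\{a} :: =c=> p2, =d=> p3
  p2 = c.(rec X. c.(c.(c.X + 0\{a,c,d}) + (d.b.0)\{a})) + 0\{a,c,d} :: =c=> p4
  p3 = (b.0)\{a} :: =b=> p5
  p4 = rec X. c.(c.(c.X + 0\{a,c,d}) + (d.b.0)\{a}) :: =c=> p1
  p5 = 0\{a} :: ∅
Q's transition system — 5 states:
  q0 = rec X. c.(c.(c.X + 0\{a,c,d}) + (d.b.0)\{a}) :: =c=> q1
  q1 = c.(c.(rec X. c.(c.(c.X + 0\{a,c,d}) + (d.b.0)\{a})) + 0\{a,c,d}) + (d.b.0)\{a} :: =c=> q2, =d=> q3
  q2 = c.(rec X. c.(c.(c.X + 0\{a,c,d}) + (d.b.0)\{a})) + 0\{a,c,d} :: =c=> q0
  q3 = (b.0)\{a} :: =b=> q4
  q4 = 0\{a} :: ∅
Coarsest stable partition (strong bisimilarity classes):
  B0 = {p0, p4, q0}
  B1 = {p1, q1}
  B2 = {p3, q3}
  B3 = {p5, q4}
  B4 = {p2, q2}
p0 ∈ B0, q0 ∈ B0 → same block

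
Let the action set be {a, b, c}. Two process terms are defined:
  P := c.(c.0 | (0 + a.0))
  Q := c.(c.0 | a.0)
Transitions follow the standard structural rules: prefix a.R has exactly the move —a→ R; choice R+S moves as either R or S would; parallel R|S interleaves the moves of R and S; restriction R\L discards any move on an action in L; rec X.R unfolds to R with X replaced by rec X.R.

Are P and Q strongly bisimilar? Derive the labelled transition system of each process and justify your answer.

YES

P's transition system — 5 states:
  p0 = c.(c.0 | (0 + a.0)) has moves ··c··> p1
  p1 = c.0 | (0 + a.0) has moves ··a··> p2, ··c··> p3
  p2 = c.0 | 0 has moves ··c··> p4
  p3 = 0 | (0 + a.0) has moves ··a··> p4
  p4 = 0 | 0 has moves deadlocked
Q's transition system — 5 states:
  q0 = c.(c.0 | a.0) has moves ··c··> q1
  q1 = c.0 | a.0 has moves ··a··> q2, ··c··> q3
  q2 = c.0 | 0 has moves ··c··> q4
  q3 = 0 | a.0 has moves ··a··> q4
  q4 = 0 | 0 has moves deadlocked
Bisimilarity quotient blocks:
  B0 = {p0, q0}
  B1 = {p1, q1}
  B2 = {p2, q2}
  B3 = {p4, q4}
  B4 = {p3, q3}
p0 ∈ B0, q0 ∈ B0 → same block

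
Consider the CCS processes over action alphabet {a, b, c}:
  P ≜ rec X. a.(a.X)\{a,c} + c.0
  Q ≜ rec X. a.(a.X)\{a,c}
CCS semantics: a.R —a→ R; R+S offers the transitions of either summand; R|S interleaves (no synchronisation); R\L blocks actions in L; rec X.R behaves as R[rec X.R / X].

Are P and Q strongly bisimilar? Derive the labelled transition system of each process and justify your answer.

P's transition system — 3 states:
  p0 = rec X. a.(a.X)\{a,c} + c.0 :: --a--▸ p1, --c--▸ p2
  p1 = (a.(rec X. a.(a.X)\{a,c} + c.0))\{a,c} :: ·
  p2 = 0 :: ·
Q's transition system — 2 states:
  q0 = rec X. a.(a.X)\{a,c} :: --a--▸ q1
  q1 = (a.(rec X. a.(a.X)\{a,c}))\{a,c} :: ·
Bisimilarity quotient blocks:
  B0 = {p0}
  B1 = {p1, p2, q1}
  B2 = {q0}
p0 ∈ B0, q0 ∈ B2 → different blocks

P ≁ Q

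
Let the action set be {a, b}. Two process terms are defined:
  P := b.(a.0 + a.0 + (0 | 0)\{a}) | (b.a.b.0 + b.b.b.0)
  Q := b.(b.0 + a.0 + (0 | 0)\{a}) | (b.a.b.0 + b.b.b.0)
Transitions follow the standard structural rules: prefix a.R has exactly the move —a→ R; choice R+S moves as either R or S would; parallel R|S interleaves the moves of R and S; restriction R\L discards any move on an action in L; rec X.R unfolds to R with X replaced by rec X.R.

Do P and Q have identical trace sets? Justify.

traces(P) ≠ traces(Q) — witness ⟨bbbbb⟩

P's transition system — 15 states:
  s0 = b.(a.0 + a.0 + (0 | 0)\{a}) | (b.a.b.0 + b.b.b.0) | -b-> s1, -b-> s2, -b-> s3
  s1 = (a.0 + a.0 + (0 | 0)\{a}) | (b.a.b.0 + b.b.b.0) | -a-> s4, -b-> s5, -b-> s6
  s2 = b.(a.0 + a.0 + (0 | 0)\{a}) | a.b.0 | -a-> s7, -b-> s5
  s3 = b.(a.0 + a.0 + (0 | 0)\{a}) | b.b.0 | -b-> s6, -b-> s7
  s4 = 0 | (b.a.b.0 + b.b.b.0) | -b-> s8, -b-> s9
  s5 = (a.0 + a.0 + (0 | 0)\{a}) | a.b.0 | -a-> s10, -a-> s8
  s6 = (a.0 + a.0 + (0 | 0)\{a}) | b.b.0 | -a-> s9, -b-> s10
  s7 = b.(a.0 + a.0 + (0 | 0)\{a}) | b.0 | -b-> s10, -b-> s11
  s8 = 0 | a.b.0 | -a-> s12
  s9 = 0 | b.b.0 | -b-> s12
  s10 = (a.0 + a.0 + (0 | 0)\{a}) | b.0 | -a-> s12, -b-> s13
  s11 = b.(a.0 + a.0 + (0 | 0)\{a}) | 0 | -b-> s13
  s12 = 0 | b.0 | -b-> s14
  s13 = (a.0 + a.0 + (0 | 0)\{a}) | 0 | -a-> s14
  s14 = 0 | 0 | stopped
Q's transition system — 15 states:
  t0 = b.(b.0 + a.0 + (0 | 0)\{a}) | (b.a.b.0 + b.b.b.0) | -b-> t1, -b-> t2, -b-> t3
  t1 = (b.0 + a.0 + (0 | 0)\{a}) | (b.a.b.0 + b.b.b.0) | -a-> t4, -b-> t4, -b-> t5, -b-> t6
  t2 = b.(b.0 + a.0 + (0 | 0)\{a}) | a.b.0 | -a-> t7, -b-> t5
  t3 = b.(b.0 + a.0 + (0 | 0)\{a}) | b.b.0 | -b-> t6, -b-> t7
  t4 = 0 | (b.a.b.0 + b.b.b.0) | -b-> t8, -b-> t9
  t5 = (b.0 + a.0 + (0 | 0)\{a}) | a.b.0 | -a-> t10, -a-> t8, -b-> t8
  t6 = (b.0 + a.0 + (0 | 0)\{a}) | b.b.0 | -a-> t9, -b-> t10, -b-> t9
  t7 = b.(b.0 + a.0 + (0 | 0)\{a}) | b.0 | -b-> t10, -b-> t11
  t8 = 0 | a.b.0 | -a-> t12
  t9 = 0 | b.b.0 | -b-> t12
  t10 = (b.0 + a.0 + (0 | 0)\{a}) | b.0 | -a-> t12, -b-> t12, -b-> t13
  t11 = b.(b.0 + a.0 + (0 | 0)\{a}) | 0 | -b-> t13
  t12 = 0 | b.0 | -b-> t14
  t13 = (b.0 + a.0 + (0 | 0)\{a}) | 0 | -a-> t14, -b-> t14
  t14 = 0 | 0 | stopped
Executing bbbbb from Q (initial set {t0}):
  after b @ step 1: {t1, t2, t3}
  after b @ step 2: {t4, t5, t6, t7}
  after b @ step 3: {t10, t11, t8, t9}
  after b @ step 4: {t12, t13}
  after b @ step 5: {t14}
  ✓ Q
Executing bbbbb from P (initial set {s0}):
  after b @ step 1: {s1, s2, s3}
  after b @ step 2: {s5, s6, s7}
  after b @ step 3: {s10, s11}
  after b @ step 4: {s13}
  after b @ step 5: ∅  — P cannot continue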